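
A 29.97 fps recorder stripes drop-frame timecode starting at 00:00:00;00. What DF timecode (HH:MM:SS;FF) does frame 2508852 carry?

23:15:12;04

Each 10-minute DF block holds 10 × 60 × 30 − 9 × 2 = 17982 frames. 2508852 ÷ 17982 → 139 full blocks, remainder 9354.
Within the partial block the first minute is 1800 frames and each further minute 1798, so 5 further minute boundaries passed. Total skipped labels = 18 × 139 + 2 × 5 = 2512.
Non-drop label index = 2508852 + 2512 = 2511364; at 30 labels/s that is 23:15:12:04, i.e. DF 23:15:12;04.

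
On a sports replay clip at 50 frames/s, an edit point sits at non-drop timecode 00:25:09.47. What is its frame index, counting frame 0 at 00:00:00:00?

Total seconds to the label: (0 × 3600 + 25 × 60 + 9) = 1509.
Frame index = 1509 × 50 + 47 = 75497.

75497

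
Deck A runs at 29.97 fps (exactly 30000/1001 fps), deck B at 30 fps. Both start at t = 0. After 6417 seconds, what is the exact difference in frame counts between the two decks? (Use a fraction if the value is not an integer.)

192510/1001 frames

A emits 30000/1001 × 6417 = 192510000/1001 frames; B emits 30 × 6417 = 192510.
Difference = 192510/1001 frames (≈ 192.3177); B is ahead of A.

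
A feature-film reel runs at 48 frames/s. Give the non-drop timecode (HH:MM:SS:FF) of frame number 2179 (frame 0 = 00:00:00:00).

2179 ÷ 48 = 45 full seconds, remainder 19 frames.
45 s = 0 h 0 min 45 s.
Timecode: 00:00:45:19.

00:00:45:19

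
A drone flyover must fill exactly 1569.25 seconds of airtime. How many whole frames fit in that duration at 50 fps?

Frames = 1569.25 × 50 = 156925/2 ≈ 78462.5000.
Complete frames: 78462.

78462 frames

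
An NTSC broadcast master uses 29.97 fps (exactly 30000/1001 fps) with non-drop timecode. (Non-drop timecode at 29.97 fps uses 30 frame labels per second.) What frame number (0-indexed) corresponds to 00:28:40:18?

frame 51618

Total seconds to the label: (0 × 3600 + 28 × 60 + 40) = 1720.
Frame index = 1720 × 30 + 18 = 51618.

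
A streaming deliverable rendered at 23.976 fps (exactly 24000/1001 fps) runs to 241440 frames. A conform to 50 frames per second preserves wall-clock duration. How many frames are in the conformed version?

503503 frames

Target frames = source frames × (target rate / source rate) = 241440 × (50)/(24000/1001) = 241440 × 1001/480 = 503503.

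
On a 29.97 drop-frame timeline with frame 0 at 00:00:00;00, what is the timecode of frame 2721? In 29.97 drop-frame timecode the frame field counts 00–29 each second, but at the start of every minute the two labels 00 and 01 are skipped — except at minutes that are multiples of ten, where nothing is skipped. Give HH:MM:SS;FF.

Ten DF minutes hold 17982 frames, so frame 2721 lies in block 0 (frames 0–17981) with 2721 frames into that block.
The block's first minute is 1800 frames and the rest 1798 each; 2721 frames reaches minute 1, so 0 × 18 + 1 × 2 = 2 labels have been skipped so far.
Adding those back, label number 2721 + 2 = 2723 at 30 labels/s is 90 s + 23 f = 0 h 1 min 30 s frame 23, i.e. 00:01:30;23.

00:01:30;23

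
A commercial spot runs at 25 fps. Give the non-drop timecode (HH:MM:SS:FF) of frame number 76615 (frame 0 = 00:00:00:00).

76615 ÷ 25 = 3064 full seconds, remainder 15 frames.
3064 s = 0 h 51 min 4 s.
Timecode: 00:51:04:15.

00:51:04:15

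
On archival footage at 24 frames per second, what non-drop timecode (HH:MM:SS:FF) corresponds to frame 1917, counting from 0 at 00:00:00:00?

00:01:19:21

1917 ÷ 24 = 79 full seconds, remainder 21 frames.
79 s = 0 h 1 min 19 s.
Timecode: 00:01:19:21.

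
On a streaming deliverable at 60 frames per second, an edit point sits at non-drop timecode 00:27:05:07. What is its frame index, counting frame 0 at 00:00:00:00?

97507

Total seconds to the label: (0 × 3600 + 27 × 60 + 5) = 1625.
Frame index = 1625 × 60 + 7 = 97507.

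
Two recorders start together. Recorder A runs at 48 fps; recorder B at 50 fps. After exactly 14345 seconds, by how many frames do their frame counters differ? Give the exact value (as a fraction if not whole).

28690 frames

A emits 48 × 14345 = 688560 frames; B emits 50 × 14345 = 717250.
Difference = 28690 frames; B is ahead of A.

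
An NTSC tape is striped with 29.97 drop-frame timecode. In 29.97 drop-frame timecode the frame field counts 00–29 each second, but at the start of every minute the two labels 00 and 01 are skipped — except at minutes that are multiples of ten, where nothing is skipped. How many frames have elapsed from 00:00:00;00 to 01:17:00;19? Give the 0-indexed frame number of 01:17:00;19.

As if non-drop at 30 labels/s: (1 × 3600 + 17 × 60 + 0) × 30 + 19 = 138619.
Minute boundaries passed: 77; those not divisible by 10: 77 − 7 = 70; dropped labels = 2 × 70 = 140.
Actual frame index = 138619 − 140 = 138479.

138479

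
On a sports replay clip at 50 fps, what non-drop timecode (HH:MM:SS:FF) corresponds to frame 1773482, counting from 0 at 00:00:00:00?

1773482 ÷ 50 = 35469 full seconds, remainder 32 frames.
35469 s = 9 h 51 min 9 s.
Timecode: 09:51:09:32.

09:51:09:32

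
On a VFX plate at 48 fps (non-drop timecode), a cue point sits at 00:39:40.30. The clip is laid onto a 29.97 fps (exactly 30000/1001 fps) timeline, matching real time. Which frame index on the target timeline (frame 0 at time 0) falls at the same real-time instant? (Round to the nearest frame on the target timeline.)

frame 71347

Source frame index: (0×3600 + 39×60 + 40) × 48 + 30 = 114270.
Real time: 114270 / (48) = 19045/8 s.
Target frame: (19045/8) × (30000/1001) = 5493750/77 ≈ 71347.403 → 71347.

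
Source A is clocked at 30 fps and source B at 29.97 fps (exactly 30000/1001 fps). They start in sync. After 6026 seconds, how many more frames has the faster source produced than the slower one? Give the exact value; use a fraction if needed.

180780/1001 frames

A emits 30 × 6026 = 180780 frames; B emits 30000/1001 × 6026 = 180780000/1001.
Difference = 180780/1001 frames (≈ 180.5994); B is behind A.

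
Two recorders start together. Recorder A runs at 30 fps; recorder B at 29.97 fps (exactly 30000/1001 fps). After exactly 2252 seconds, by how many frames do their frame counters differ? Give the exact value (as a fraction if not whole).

A emits 30 × 2252 = 67560 frames; B emits 30000/1001 × 2252 = 67560000/1001.
Difference = 67560/1001 frames (≈ 67.4925); B is behind A.

67560/1001 frames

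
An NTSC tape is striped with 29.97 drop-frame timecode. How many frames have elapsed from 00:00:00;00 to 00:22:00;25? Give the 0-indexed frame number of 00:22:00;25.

Complete 10-minute blocks: 2, each 17982 frames → 35964.
Remaining 2 whole minutes in the current block: 1800 + 1 × 1798 = 3598 frames.
Within the current minute: 0 × 30 + 25 − 2 = 23 (labels ;00/;01 skipped at this minute). Total = 35964 + 3598 + 23 = 39585.

39585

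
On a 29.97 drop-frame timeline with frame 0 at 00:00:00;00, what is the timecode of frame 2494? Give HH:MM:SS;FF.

00:01:23;06

Each 10-minute DF block holds 10 × 60 × 30 − 9 × 2 = 17982 frames. 2494 ÷ 17982 → 0 full blocks, remainder 2494.
Within the partial block the first minute is 1800 frames and each further minute 1798, so 1 further minute boundary passed. Total skipped labels = 18 × 0 + 2 × 1 = 2.
Non-drop label index = 2494 + 2 = 2496; at 30 labels/s that is 00:01:23:06, i.e. DF 00:01:23;06.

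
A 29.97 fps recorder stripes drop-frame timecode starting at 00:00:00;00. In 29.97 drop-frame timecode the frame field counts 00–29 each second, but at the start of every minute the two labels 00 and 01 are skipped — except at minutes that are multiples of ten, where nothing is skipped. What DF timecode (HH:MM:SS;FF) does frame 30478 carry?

00:16:56;28

Each 10-minute DF block holds 10 × 60 × 30 − 9 × 2 = 17982 frames. 30478 ÷ 17982 → 1 full block, remainder 12496.
Within the partial block the first minute is 1800 frames and each further minute 1798, so 6 further minute boundaries passed. Total skipped labels = 18 × 1 + 2 × 6 = 30.
Non-drop label index = 30478 + 30 = 30508; at 30 labels/s that is 00:16:56:28, i.e. DF 00:16:56;28.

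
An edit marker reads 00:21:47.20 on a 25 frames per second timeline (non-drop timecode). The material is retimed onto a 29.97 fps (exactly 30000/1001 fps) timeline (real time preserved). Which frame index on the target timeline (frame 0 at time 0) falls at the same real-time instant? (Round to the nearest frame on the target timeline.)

Source frame index: (0×3600 + 21×60 + 47) × 25 + 20 = 32695.
Real time: 32695 / (25) = 6539/5 s.
Target frame: (6539/5) × (30000/1001) = 3018000/77 ≈ 39194.805 → 39195.

frame 39195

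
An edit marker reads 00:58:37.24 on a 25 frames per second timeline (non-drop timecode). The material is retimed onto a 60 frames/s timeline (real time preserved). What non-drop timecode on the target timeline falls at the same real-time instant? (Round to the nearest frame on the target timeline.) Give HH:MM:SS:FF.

Source frame index: (0×3600 + 58×60 + 37) × 25 + 24 = 87949.
Real time: 87949 / (25) = 87949/25 s.
Target frame: (87949/25) × (60) = 1055388/5 ≈ 211077.600 → 211078.
At 60 labels/s: frame 211078 → 00:58:37:58.

00:58:37:58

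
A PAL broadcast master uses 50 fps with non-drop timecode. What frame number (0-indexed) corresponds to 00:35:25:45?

106295

Total seconds to the label: (0 × 3600 + 35 × 60 + 25) = 2125.
Frame index = 2125 × 50 + 45 = 106295.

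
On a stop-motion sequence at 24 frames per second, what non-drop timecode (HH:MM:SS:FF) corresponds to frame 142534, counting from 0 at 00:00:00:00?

142534 ÷ 24 = 5938 full seconds, remainder 22 frames.
5938 s = 1 h 38 min 58 s.
Timecode: 01:38:58:22.

01:38:58:22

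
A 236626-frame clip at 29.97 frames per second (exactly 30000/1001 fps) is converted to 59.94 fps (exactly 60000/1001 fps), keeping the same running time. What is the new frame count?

473252 frames

Target frames = source frames × (target rate / source rate) = 236626 × (60000/1001)/(30000/1001) = 236626 × 2 = 473252.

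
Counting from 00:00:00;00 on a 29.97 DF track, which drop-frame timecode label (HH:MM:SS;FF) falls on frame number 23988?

Ten DF minutes hold 17982 frames, so frame 23988 lies in block 1 (frames 17982–35963) with 6006 frames into that block.
The block's first minute is 1800 frames and the rest 1798 each; 6006 frames reaches minute 3, so 1 × 18 + 3 × 2 = 24 labels have been skipped so far.
Adding those back, label number 23988 + 24 = 24012 at 30 labels/s is 800 s + 12 f = 0 h 13 min 20 s frame 12, i.e. 00:13:20;12.

00:13:20;12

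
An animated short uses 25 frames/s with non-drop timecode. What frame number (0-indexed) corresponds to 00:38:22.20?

Total seconds to the label: (0 × 3600 + 38 × 60 + 22) = 2302.
Frame index = 2302 × 25 + 20 = 57570.

57570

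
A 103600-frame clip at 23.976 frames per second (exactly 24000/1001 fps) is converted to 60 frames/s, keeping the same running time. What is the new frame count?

Target frames = source frames × (target rate / source rate) = 103600 × (60)/(24000/1001) = 103600 × 1001/400 = 259259.

259259 frames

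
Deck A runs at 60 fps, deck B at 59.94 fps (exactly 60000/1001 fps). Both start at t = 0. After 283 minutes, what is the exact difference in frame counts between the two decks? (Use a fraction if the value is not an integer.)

283 min = 16980 s.
A emits 60 × 16980 = 1018800 frames; B emits 60000/1001 × 16980 = 1018800000/1001.
Difference = 1018800/1001 frames (≈ 1017.7822); B is behind A.

1018800/1001 frames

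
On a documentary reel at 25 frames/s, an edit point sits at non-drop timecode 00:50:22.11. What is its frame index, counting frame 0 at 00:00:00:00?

Total seconds to the label: (0 × 3600 + 50 × 60 + 22) = 3022.
Frame index = 3022 × 25 + 11 = 75561.

75561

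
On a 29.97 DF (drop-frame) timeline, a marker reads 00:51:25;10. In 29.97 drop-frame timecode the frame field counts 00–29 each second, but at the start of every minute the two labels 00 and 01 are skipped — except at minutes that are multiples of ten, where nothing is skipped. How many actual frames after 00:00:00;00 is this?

92468

As if non-drop at 30 labels/s: (0 × 3600 + 51 × 60 + 25) × 30 + 10 = 92560.
Minute boundaries passed: 51; those not divisible by 10: 51 − 5 = 46; dropped labels = 2 × 46 = 92.
Actual frame index = 92560 − 92 = 92468.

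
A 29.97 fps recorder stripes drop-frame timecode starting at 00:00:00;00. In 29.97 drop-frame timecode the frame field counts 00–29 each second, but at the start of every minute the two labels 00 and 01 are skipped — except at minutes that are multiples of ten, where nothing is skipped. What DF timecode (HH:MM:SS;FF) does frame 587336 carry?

Ten DF minutes hold 17982 frames, so frame 587336 lies in block 32 (frames 575424–593405) with 11912 frames into that block.
The block's first minute is 1800 frames and the rest 1798 each; 11912 frames reaches minute 6, so 32 × 18 + 6 × 2 = 588 labels have been skipped so far.
Adding those back, label number 587336 + 588 = 587924 at 30 labels/s is 19597 s + 14 f = 5 h 26 min 37 s frame 14, i.e. 05:26:37;14.

05:26:37;14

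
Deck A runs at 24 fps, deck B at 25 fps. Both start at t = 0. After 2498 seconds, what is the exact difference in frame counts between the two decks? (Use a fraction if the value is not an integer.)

A emits 24 × 2498 = 59952 frames; B emits 25 × 2498 = 62450.
Difference = 2498 frames; B is ahead of A.

2498 frames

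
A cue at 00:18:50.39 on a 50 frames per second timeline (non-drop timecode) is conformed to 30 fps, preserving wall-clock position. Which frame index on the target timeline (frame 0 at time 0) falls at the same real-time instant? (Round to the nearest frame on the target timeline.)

frame 33923

Source frame index: (0×3600 + 18×60 + 50) × 50 + 39 = 56539.
Real time: 56539 / (50) = 56539/50 s.
Target frame: (56539/50) × (30) = 169617/5 ≈ 33923.400 → 33923.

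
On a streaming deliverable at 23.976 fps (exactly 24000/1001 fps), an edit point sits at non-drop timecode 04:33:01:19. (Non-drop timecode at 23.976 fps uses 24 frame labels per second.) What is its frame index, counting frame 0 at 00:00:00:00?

Total seconds to the label: (4 × 3600 + 33 × 60 + 1) = 16381.
Frame index = 16381 × 24 + 19 = 393163.

393163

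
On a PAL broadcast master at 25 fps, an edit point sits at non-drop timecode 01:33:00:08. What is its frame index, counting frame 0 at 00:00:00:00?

frame 139508

Total seconds to the label: (1 × 3600 + 33 × 60 + 0) = 5580.
Frame index = 5580 × 25 + 8 = 139508.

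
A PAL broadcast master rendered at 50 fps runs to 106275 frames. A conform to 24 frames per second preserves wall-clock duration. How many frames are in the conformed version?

51012 frames

Target frames = source frames × (target rate / source rate) = 106275 × (24)/(50) = 106275 × 12/25 = 51012.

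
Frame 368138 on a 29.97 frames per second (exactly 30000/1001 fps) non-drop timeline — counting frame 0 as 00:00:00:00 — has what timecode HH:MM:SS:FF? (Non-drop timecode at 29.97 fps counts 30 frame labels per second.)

368138 ÷ 30 = 12271 full seconds, remainder 8 frames.
12271 s = 3 h 24 min 31 s.
Timecode: 03:24:31:08.

03:24:31:08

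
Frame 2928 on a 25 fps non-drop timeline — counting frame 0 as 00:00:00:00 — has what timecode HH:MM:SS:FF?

00:01:57:03

2928 ÷ 25 = 117 full seconds, remainder 3 frames.
117 s = 0 h 1 min 57 s.
Timecode: 00:01:57:03.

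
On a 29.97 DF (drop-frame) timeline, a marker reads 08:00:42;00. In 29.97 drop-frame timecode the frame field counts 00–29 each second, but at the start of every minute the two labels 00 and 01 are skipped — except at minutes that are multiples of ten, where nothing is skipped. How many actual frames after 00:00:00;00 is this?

As if non-drop at 30 labels/s: (8 × 3600 + 0 × 60 + 42) × 30 + 0 = 865260.
Minute boundaries passed: 480; those not divisible by 10: 480 − 48 = 432; dropped labels = 2 × 432 = 864.
Actual frame index = 865260 − 864 = 864396.

864396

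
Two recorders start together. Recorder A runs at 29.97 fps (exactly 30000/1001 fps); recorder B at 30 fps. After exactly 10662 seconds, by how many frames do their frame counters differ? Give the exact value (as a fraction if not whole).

319860/1001 frames

A emits 30000/1001 × 10662 = 319860000/1001 frames; B emits 30 × 10662 = 319860.
Difference = 319860/1001 frames (≈ 319.5405); B is ahead of A.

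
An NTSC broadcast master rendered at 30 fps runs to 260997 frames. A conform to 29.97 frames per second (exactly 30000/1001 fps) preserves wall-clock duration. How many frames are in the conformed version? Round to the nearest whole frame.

Frames at target rate = 260997 × (30000/1001) / (30) = 23727000/91 ≈ 260736.264.
Nearest whole frame: 260736.

260736 frames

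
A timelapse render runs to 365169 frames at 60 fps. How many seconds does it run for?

6086.15 seconds

Running time = 365169 / (60) = 6086.15 s.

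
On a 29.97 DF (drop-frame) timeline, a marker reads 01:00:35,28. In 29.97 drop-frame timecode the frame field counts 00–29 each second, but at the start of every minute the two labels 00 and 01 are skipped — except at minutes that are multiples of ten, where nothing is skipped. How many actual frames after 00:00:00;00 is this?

108970

Complete 10-minute blocks: 6, each 17982 frames → 107892.
Remaining 0 whole minutes in the current block: 0 frames.
Within the current minute: 35 × 30 + 28 = 1078. Total = 107892 + 0 + 1078 = 108970.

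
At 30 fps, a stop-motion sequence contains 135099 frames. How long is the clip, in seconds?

Running time = 135099 / (30) = 4503.3 s.

4503.3 seconds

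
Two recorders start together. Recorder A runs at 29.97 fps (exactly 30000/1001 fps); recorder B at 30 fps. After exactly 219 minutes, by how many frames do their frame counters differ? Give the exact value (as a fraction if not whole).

394200/1001 frames

219 min = 13140 s.
A emits 30000/1001 × 13140 = 394200000/1001 frames; B emits 30 × 13140 = 394200.
Difference = 394200/1001 frames (≈ 393.8062); B is ahead of A.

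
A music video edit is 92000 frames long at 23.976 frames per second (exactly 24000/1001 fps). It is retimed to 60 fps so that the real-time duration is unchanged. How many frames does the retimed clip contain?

Target frames = source frames × (target rate / source rate) = 92000 × (60)/(24000/1001) = 92000 × 1001/400 = 230230.

230230 frames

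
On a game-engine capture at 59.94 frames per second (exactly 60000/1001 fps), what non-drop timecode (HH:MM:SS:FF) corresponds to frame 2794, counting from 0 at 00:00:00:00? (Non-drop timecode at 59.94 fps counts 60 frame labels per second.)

00:00:46:34

2794 ÷ 60 = 46 full seconds, remainder 34 frames.
46 s = 0 h 0 min 46 s.
Timecode: 00:00:46:34.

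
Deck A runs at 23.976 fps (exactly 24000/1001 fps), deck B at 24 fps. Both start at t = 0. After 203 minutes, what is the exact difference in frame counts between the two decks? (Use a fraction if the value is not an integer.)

203 min = 12180 s.
A emits 24000/1001 × 12180 = 41760000/143 frames; B emits 24 × 12180 = 292320.
Difference = 41760/143 frames (≈ 292.0280); B is ahead of A.

41760/143 frames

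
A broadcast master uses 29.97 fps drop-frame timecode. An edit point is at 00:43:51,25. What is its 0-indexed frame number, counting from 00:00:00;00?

Complete 10-minute blocks: 4, each 17982 frames → 71928.
Remaining 3 whole minutes in the current block: 1800 + 2 × 1798 = 5396 frames.
Within the current minute: 51 × 30 + 25 − 2 = 1553 (labels ;00/;01 skipped at this minute). Total = 71928 + 5396 + 1553 = 78877.

78877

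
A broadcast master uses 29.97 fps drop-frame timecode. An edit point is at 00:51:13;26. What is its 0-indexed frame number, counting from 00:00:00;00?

92124

As if non-drop at 30 labels/s: (0 × 3600 + 51 × 60 + 13) × 30 + 26 = 92216.
Minute boundaries passed: 51; those not divisible by 10: 51 − 5 = 46; dropped labels = 2 × 46 = 92.
Actual frame index = 92216 − 92 = 92124.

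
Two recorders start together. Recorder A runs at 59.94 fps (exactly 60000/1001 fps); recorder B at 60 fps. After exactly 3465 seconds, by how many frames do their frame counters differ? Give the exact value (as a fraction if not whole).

A emits 60000/1001 × 3465 = 2700000/13 frames; B emits 60 × 3465 = 207900.
Difference = 2700/13 frames (≈ 207.6923); B is ahead of A.

2700/13 frames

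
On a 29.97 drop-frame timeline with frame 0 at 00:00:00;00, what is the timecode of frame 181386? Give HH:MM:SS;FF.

Each 10-minute DF block holds 10 × 60 × 30 − 9 × 2 = 17982 frames. 181386 ÷ 17982 → 10 full blocks, remainder 1566.
Within the partial block the first minute is 1800 frames and each further minute 1798, so 0 further minute boundaries passed. Total skipped labels = 18 × 10 + 2 × 0 = 180.
Non-drop label index = 181386 + 180 = 181566; at 30 labels/s that is 01:40:52:06, i.e. DF 01:40:52;06.

01:40:52;06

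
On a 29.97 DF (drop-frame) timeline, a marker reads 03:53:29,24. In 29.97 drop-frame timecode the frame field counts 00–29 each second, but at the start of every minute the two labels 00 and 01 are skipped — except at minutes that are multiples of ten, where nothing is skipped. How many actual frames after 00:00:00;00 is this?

419874

Complete 10-minute blocks: 23, each 17982 frames → 413586.
Remaining 3 whole minutes in the current block: 1800 + 2 × 1798 = 5396 frames.
Within the current minute: 29 × 30 + 24 − 2 = 892 (labels ;00/;01 skipped at this minute). Total = 413586 + 5396 + 892 = 419874.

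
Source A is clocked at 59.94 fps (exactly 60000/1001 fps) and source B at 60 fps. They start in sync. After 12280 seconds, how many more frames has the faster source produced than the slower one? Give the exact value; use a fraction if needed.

A emits 60000/1001 × 12280 = 736800000/1001 frames; B emits 60 × 12280 = 736800.
Difference = 736800/1001 frames (≈ 736.0639); B is ahead of A.

736800/1001 frames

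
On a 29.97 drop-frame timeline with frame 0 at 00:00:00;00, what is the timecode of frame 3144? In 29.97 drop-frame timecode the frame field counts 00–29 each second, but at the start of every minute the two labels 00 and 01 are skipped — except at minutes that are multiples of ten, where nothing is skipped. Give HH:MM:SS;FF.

00:01:44;26

Each 10-minute DF block holds 10 × 60 × 30 − 9 × 2 = 17982 frames. 3144 ÷ 17982 → 0 full blocks, remainder 3144.
Within the partial block the first minute is 1800 frames and each further minute 1798, so 1 further minute boundary passed. Total skipped labels = 18 × 0 + 2 × 1 = 2.
Non-drop label index = 3144 + 2 = 3146; at 30 labels/s that is 00:01:44:26, i.e. DF 00:01:44;26.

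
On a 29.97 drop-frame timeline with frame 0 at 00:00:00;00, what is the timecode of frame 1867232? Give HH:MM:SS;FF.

Each 10-minute DF block holds 10 × 60 × 30 − 9 × 2 = 17982 frames. 1867232 ÷ 17982 → 103 full blocks, remainder 15086.
Within the partial block the first minute is 1800 frames and each further minute 1798, so 8 further minute boundaries passed. Total skipped labels = 18 × 103 + 2 × 8 = 1870.
Non-drop label index = 1867232 + 1870 = 1869102; at 30 labels/s that is 17:18:23:12, i.e. DF 17:18:23;12.

17:18:23;12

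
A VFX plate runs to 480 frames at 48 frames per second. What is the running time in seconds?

Running time = 480 / (48) = 10 s.

10 seconds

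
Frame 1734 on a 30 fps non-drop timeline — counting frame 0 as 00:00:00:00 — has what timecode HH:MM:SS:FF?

00:00:57:24

1734 ÷ 30 = 57 full seconds, remainder 24 frames.
57 s = 0 h 0 min 57 s.
Timecode: 00:00:57:24.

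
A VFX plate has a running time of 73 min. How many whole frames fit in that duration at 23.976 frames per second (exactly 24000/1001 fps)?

73 min = 4380 s.
Frames = 4380 × 24000/1001 = 105120000/1001 ≈ 105014.9850.
Complete frames: 105014.

105014 frames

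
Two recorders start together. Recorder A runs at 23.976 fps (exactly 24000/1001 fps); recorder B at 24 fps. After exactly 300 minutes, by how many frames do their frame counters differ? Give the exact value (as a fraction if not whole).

300 min = 18000 s.
A emits 24000/1001 × 18000 = 432000000/1001 frames; B emits 24 × 18000 = 432000.
Difference = 432000/1001 frames (≈ 431.5684); B is ahead of A.

432000/1001 frames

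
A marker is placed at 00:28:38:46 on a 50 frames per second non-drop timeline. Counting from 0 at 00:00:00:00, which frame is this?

Total seconds to the label: (0 × 3600 + 28 × 60 + 38) = 1718.
Frame index = 1718 × 50 + 46 = 85946.

frame 85946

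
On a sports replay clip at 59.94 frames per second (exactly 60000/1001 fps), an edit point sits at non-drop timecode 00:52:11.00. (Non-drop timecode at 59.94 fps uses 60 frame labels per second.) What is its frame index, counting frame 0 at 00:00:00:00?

Total seconds to the label: (0 × 3600 + 52 × 60 + 11) = 3131.
Frame index = 3131 × 60 + 0 = 187860.

frame 187860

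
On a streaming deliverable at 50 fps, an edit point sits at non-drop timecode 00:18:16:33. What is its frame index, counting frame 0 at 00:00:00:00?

Total seconds to the label: (0 × 3600 + 18 × 60 + 16) = 1096.
Frame index = 1096 × 50 + 33 = 54833.

54833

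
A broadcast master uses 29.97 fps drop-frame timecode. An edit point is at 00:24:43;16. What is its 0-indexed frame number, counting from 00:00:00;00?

Complete 10-minute blocks: 2, each 17982 frames → 35964.
Remaining 4 whole minutes in the current block: 1800 + 3 × 1798 = 7194 frames.
Within the current minute: 43 × 30 + 16 − 2 = 1304 (labels ;00/;01 skipped at this minute). Total = 35964 + 7194 + 1304 = 44462.

44462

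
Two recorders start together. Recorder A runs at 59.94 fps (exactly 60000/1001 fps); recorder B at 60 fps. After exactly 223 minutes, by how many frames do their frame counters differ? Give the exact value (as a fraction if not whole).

223 min = 13380 s.
A emits 60000/1001 × 13380 = 802800000/1001 frames; B emits 60 × 13380 = 802800.
Difference = 802800/1001 frames (≈ 801.9980); B is ahead of A.

802800/1001 frames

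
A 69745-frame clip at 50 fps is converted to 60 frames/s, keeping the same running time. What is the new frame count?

Target frames = source frames × (target rate / source rate) = 69745 × (60)/(50) = 69745 × 6/5 = 83694.

83694 frames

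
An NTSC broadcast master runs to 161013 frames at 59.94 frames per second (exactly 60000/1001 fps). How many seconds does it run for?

2686.23355 seconds

Running time = 161013 / (60000/1001) = 2686.23355 s.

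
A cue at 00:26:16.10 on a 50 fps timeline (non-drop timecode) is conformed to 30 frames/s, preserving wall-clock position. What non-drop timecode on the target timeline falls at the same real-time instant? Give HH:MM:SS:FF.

Source frame index: (0×3600 + 26×60 + 16) × 50 + 10 = 78810.
Real time: 78810 / (50) = 7881/5 s.
Target frame: (7881/5) × (30) = 47286.
At 30 labels/s: frame 47286 → 00:26:16:06.

00:26:16:06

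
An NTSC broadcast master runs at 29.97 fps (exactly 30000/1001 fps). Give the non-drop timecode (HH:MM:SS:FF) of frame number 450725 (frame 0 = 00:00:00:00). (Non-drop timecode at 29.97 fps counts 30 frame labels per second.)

04:10:24:05

450725 ÷ 30 = 15024 full seconds, remainder 5 frames.
15024 s = 4 h 10 min 24 s.
Timecode: 04:10:24:05.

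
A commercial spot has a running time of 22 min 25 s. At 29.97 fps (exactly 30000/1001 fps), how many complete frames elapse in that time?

22 min 25 s = 1345 s.
Frames = 1345 × 30000/1001 = 40350000/1001 ≈ 40309.6903.
Complete frames: 40309.

40309 frames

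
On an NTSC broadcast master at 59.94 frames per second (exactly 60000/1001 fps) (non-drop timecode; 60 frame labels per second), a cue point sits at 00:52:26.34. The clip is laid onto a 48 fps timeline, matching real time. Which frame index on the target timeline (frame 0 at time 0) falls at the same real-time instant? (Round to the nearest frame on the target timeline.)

Source frame index: (0×3600 + 52×60 + 26) × 60 + 34 = 188794.
Real time: 188794 / (60000/1001) = 94491397/30000 s.
Target frame: (94491397/30000) × (48) = 94491397/625 ≈ 151186.235 → 151186.

frame 151186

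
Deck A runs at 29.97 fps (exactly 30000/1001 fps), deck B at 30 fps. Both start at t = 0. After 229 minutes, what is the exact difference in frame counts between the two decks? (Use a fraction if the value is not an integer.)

412200/1001 frames

229 min = 13740 s.
A emits 30000/1001 × 13740 = 412200000/1001 frames; B emits 30 × 13740 = 412200.
Difference = 412200/1001 frames (≈ 411.7882); B is ahead of A.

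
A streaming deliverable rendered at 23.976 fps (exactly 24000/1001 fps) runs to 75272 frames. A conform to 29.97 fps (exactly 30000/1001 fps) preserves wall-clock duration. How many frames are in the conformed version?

Target frames = source frames × (target rate / source rate) = 75272 × (30000/1001)/(24000/1001) = 75272 × 5/4 = 94090.

94090 frames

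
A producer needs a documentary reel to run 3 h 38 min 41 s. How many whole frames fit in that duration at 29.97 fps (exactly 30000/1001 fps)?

393236 frames

3 h 38 min 41 s = 13121 s.
Frames = 13121 × 30000/1001 = 393630000/1001 ≈ 393236.7632.
Complete frames: 393236.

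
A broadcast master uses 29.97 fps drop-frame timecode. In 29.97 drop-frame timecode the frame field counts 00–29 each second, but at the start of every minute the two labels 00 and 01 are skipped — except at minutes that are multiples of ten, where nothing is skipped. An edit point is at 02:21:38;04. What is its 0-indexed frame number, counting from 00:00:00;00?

254690

Complete 10-minute blocks: 14, each 17982 frames → 251748.
Remaining 1 whole minute in the current block: 1800 + 0 × 1798 = 1800 frames.
Within the current minute: 38 × 30 + 4 − 2 = 1142 (labels ;00/;01 skipped at this minute). Total = 251748 + 1800 + 1142 = 254690.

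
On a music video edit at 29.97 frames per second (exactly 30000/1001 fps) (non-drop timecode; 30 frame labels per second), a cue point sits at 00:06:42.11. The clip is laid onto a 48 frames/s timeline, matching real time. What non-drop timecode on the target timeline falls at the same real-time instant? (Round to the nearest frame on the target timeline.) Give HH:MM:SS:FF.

00:06:42:37

Source frame index: (0×3600 + 6×60 + 42) × 30 + 11 = 12071.
Real time: 12071 / (30000/1001) = 12083071/30000 s.
Target frame: (12083071/30000) × (48) = 12083071/625 ≈ 19332.914 → 19333.
At 48 labels/s: frame 19333 → 00:06:42:37.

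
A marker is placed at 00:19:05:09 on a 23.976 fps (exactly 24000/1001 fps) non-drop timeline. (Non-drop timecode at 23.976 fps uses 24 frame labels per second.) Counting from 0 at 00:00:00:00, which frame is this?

27489

Total seconds to the label: (0 × 3600 + 19 × 60 + 5) = 1145.
Frame index = 1145 × 24 + 9 = 27489.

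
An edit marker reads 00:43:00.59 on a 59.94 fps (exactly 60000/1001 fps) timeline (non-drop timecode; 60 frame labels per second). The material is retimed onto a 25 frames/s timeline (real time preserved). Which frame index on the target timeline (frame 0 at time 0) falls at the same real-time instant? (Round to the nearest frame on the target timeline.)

Source frame index: (0×3600 + 43×60 + 0) × 60 + 59 = 154859.
Real time: 154859 / (60000/1001) = 155013859/60000 s.
Target frame: (155013859/60000) × (25) = 155013859/2400 ≈ 64589.108 → 64589.

frame 64589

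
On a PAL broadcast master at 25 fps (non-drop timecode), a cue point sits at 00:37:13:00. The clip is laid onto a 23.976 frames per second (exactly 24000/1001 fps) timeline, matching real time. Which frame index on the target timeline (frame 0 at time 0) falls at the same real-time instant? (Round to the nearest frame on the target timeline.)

Source frame index: (0×3600 + 37×60 + 13) × 25 + 0 = 55825.
Real time: 55825 / (25) = 2233 s.
Target frame: (2233) × (24000/1001) = 696000/13 ≈ 53538.462 → 53538.

frame 53538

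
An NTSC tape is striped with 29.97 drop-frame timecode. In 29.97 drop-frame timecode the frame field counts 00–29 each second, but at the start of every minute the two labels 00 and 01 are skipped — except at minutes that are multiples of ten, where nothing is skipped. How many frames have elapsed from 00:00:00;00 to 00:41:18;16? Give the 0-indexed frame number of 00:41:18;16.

As if non-drop at 30 labels/s: (0 × 3600 + 41 × 60 + 18) × 30 + 16 = 74356.
Minute boundaries passed: 41; those not divisible by 10: 41 − 4 = 37; dropped labels = 2 × 37 = 74.
Actual frame index = 74356 − 74 = 74282.

74282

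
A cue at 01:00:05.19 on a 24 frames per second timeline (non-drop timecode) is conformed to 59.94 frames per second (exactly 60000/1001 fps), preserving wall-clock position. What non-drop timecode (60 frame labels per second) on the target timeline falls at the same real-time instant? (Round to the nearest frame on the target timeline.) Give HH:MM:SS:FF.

Source frame index: (1×3600 + 0×60 + 5) × 24 + 19 = 86539.
Real time: 86539 / (24) = 86539/24 s.
Target frame: (86539/24) × (60000/1001) = 216347500/1001 ≈ 216131.369 → 216131.
At 60 labels/s: frame 216131 → 01:00:02:11.

01:00:02:11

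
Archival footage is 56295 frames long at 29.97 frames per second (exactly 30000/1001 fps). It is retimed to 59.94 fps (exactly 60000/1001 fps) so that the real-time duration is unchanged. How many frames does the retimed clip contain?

Target frames = source frames × (target rate / source rate) = 56295 × (60000/1001)/(30000/1001) = 56295 × 2 = 112590.

112590 frames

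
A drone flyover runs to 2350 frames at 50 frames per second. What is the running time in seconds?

47 seconds

Running time = 2350 / (50) = 47 s.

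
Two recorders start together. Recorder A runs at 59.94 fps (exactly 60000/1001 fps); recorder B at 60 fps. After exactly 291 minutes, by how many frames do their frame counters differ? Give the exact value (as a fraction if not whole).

1047600/1001 frames

291 min = 17460 s.
A emits 60000/1001 × 17460 = 1047600000/1001 frames; B emits 60 × 17460 = 1047600.
Difference = 1047600/1001 frames (≈ 1046.5534); B is ahead of A.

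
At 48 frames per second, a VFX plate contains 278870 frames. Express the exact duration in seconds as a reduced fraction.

Running time = 278870 ÷ (48) = 278870 × 1/48 = 139435/24 s.

139435/24 seconds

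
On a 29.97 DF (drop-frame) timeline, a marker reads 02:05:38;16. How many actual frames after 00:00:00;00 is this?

225930

Complete 10-minute blocks: 12, each 17982 frames → 215784.
Remaining 5 whole minutes in the current block: 1800 + 4 × 1798 = 8992 frames.
Within the current minute: 38 × 30 + 16 − 2 = 1154 (labels ;00/;01 skipped at this minute). Total = 215784 + 8992 + 1154 = 225930.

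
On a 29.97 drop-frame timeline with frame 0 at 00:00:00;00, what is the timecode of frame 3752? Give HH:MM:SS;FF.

Ten DF minutes hold 17982 frames, so frame 3752 lies in block 0 (frames 0–17981) with 3752 frames into that block.
The block's first minute is 1800 frames and the rest 1798 each; 3752 frames reaches minute 2, so 0 × 18 + 2 × 2 = 4 labels have been skipped so far.
Adding those back, label number 3752 + 4 = 3756 at 30 labels/s is 125 s + 6 f = 0 h 2 min 5 s frame 6, i.e. 00:02:05;06.

00:02:05;06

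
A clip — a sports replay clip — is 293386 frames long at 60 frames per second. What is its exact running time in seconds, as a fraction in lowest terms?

Running time = 293386 ÷ (60) = 293386 × 1/60 = 146693/30 s.

146693/30 seconds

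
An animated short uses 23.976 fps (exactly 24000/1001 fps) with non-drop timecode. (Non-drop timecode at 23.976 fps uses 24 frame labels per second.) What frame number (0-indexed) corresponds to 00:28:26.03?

40947

Total seconds to the label: (0 × 3600 + 28 × 60 + 26) = 1706.
Frame index = 1706 × 24 + 3 = 40947.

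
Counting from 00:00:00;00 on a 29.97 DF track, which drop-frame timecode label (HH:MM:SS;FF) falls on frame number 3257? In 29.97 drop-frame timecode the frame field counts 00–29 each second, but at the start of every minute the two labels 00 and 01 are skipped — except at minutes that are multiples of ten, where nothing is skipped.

Ten DF minutes hold 17982 frames, so frame 3257 lies in block 0 (frames 0–17981) with 3257 frames into that block.
The block's first minute is 1800 frames and the rest 1798 each; 3257 frames reaches minute 1, so 0 × 18 + 1 × 2 = 2 labels have been skipped so far.
Adding those back, label number 3257 + 2 = 3259 at 30 labels/s is 108 s + 19 f = 0 h 1 min 48 s frame 19, i.e. 00:01:48;19.

00:01:48;19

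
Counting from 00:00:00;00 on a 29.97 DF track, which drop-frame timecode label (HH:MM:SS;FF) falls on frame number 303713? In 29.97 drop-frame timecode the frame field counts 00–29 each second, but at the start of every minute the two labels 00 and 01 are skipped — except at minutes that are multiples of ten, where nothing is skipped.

02:48:53;27

Each 10-minute DF block holds 10 × 60 × 30 − 9 × 2 = 17982 frames. 303713 ÷ 17982 → 16 full blocks, remainder 16001.
Within the partial block the first minute is 1800 frames and each further minute 1798, so 8 further minute boundaries passed. Total skipped labels = 18 × 16 + 2 × 8 = 304.
Non-drop label index = 303713 + 304 = 304017; at 30 labels/s that is 02:48:53:27, i.e. DF 02:48:53;27.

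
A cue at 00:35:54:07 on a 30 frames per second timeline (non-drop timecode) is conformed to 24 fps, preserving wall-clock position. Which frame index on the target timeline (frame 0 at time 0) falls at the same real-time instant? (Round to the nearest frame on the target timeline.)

frame 51702

Source frame index: (0×3600 + 35×60 + 54) × 30 + 7 = 64627.
Real time: 64627 / (30) = 64627/30 s.
Target frame: (64627/30) × (24) = 258508/5 ≈ 51701.600 → 51702.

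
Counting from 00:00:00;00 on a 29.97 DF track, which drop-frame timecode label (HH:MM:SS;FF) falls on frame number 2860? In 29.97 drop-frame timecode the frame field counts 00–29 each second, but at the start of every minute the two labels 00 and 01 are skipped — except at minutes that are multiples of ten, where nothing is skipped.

Each 10-minute DF block holds 10 × 60 × 30 − 9 × 2 = 17982 frames. 2860 ÷ 17982 → 0 full blocks, remainder 2860.
Within the partial block the first minute is 1800 frames and each further minute 1798, so 1 further minute boundary passed. Total skipped labels = 18 × 0 + 2 × 1 = 2.
Non-drop label index = 2860 + 2 = 2862; at 30 labels/s that is 00:01:35:12, i.e. DF 00:01:35;12.

00:01:35;12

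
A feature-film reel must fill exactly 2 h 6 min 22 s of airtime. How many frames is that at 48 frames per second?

2 h 6 min 22 s = 7582 s.
Frames = 7582 × 48 = 363936.

363936 frames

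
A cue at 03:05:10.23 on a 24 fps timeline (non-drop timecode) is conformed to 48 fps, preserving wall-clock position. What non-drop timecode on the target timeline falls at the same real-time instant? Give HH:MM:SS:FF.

Source frame index: (3×3600 + 5×60 + 10) × 24 + 23 = 266663.
Real time: 266663 / (24) = 266663/24 s.
Target frame: (266663/24) × (48) = 533326.
At 48 labels/s: frame 533326 → 03:05:10:46.

03:05:10:46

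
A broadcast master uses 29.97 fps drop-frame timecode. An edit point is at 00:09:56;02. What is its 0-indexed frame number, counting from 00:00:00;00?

Complete 10-minute blocks: 0, each 17982 frames → 0.
Remaining 9 whole minutes in the current block: 1800 + 8 × 1798 = 16184 frames.
Within the current minute: 56 × 30 + 2 − 2 = 1680 (labels ;00/;01 skipped at this minute). Total = 0 + 16184 + 1680 = 17864.

17864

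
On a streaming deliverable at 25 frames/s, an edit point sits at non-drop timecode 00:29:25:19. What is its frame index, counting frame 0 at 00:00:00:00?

frame 44144

Total seconds to the label: (0 × 3600 + 29 × 60 + 25) = 1765.
Frame index = 1765 × 25 + 19 = 44144.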